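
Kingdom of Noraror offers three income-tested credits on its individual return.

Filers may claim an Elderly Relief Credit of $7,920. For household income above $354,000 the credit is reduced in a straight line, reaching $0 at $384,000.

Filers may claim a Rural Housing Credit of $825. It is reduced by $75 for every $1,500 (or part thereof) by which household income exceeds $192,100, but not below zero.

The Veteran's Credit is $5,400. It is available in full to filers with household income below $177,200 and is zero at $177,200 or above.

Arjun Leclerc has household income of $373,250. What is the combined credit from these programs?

Elderly Relief Credit: $373,250 is $19,250 into a $30,000 phase-out range, leaving 10,750/30,000 of the credit: $7,920 × 10,750/30,000 = $2,838.
Rural Housing Credit: income exceeds $192,100 by $181,150 → 121 increments × $75 = $9,075 ≥ base, so the credit is $0.
Veteran's Credit: $373,250 meets or exceeds the $177,200 cutoff, so the credit is $0.
Total: $2,838 + $0 + $0 = $2,838.

$2,838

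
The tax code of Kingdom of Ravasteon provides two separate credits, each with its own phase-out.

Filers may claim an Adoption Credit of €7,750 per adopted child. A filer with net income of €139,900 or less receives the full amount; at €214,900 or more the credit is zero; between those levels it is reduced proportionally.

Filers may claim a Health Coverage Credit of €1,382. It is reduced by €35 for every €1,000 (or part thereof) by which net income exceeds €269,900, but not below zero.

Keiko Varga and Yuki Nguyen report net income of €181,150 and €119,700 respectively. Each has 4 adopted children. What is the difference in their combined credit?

Keiko (€181,150): Adoption Credit: base = 4 × €7,750 = €31,000. €181,150 is €41,250 into a €75,000 phase-out range, leaving 33,750/75,000 of the credit: €31,000 × 33,750/75,000 = €13,950. Health Coverage Credit: €181,150 is at or below the €269,900 threshold, so the full €1,382 applies. total €13,950 + €1,382 = €15,332
Yuki (€119,700): Adoption Credit: base = 4 × €7,750 = €31,000. €119,700 is at or below the €139,900 threshold, so the full €31,000 applies. Health Coverage Credit: €119,700 is at or below the €269,900 threshold, so the full €1,382 applies. total €31,000 + €1,382 = €32,382
Difference: |€15,332 − €32,382| = €17,050.

€17,050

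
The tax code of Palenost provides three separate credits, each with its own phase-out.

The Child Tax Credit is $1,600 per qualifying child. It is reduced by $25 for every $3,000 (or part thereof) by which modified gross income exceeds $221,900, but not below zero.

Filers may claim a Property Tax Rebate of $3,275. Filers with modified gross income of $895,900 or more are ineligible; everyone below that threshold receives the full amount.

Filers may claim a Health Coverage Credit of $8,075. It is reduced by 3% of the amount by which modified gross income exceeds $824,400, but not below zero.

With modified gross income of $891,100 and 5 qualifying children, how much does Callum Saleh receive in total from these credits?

Child Tax Credit: base = 5 × $1,600 = $8,000. income exceeds $221,900 by $669,200, which is 224 full-or-partial $3,000 increments; reduction = 224 × $25 = $5,600, leaving $2,400.
Property Tax Rebate: $891,100 is below the $895,900 cutoff, so the full $3,275 applies.
Health Coverage Credit: 3% of the $66,700 excess over $824,400 is $2,001; credit = $8,075 − $2,001 = $6,074.
Total: $2,400 + $3,275 + $6,074 = $11,749.

$11,749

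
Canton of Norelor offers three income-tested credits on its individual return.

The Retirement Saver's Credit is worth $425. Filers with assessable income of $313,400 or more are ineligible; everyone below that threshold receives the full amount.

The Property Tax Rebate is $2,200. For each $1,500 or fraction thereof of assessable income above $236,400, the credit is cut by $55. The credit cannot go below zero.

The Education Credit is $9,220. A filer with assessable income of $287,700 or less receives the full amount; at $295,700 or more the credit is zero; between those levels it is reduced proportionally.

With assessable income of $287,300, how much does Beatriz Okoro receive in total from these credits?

Retirement Saver's Credit: $287,300 is below the $313,400 cutoff, so the full $425 applies.
Property Tax Rebate: income exceeds $236,400 by $50,900, which is 34 full-or-partial $1,500 increments; reduction = 34 × $55 = $1,870, leaving $330.
Education Credit: $287,300 is at or below the $287,700 threshold, so the full $9,220 applies.
Total: $425 + $330 + $9,220 = $9,975.

$9,975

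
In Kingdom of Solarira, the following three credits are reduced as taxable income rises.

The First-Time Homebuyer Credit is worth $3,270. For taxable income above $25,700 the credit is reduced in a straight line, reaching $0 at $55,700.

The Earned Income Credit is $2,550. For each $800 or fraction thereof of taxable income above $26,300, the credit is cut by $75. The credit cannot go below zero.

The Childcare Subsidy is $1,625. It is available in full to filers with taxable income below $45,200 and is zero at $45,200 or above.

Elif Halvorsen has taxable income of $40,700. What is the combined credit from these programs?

$4,460

First-Time Homebuyer Credit: $40,700 is $15,000 into a $30,000 phase-out range, leaving 15,000/30,000 of the credit: $3,270 × 15,000/30,000 = $1,635.
Earned Income Credit: income exceeds $26,300 by $14,400, which is 18 full-or-partial $800 increments; reduction = 18 × $75 = $1,350, leaving $1,200.
Childcare Subsidy: $40,700 is below the $45,200 cutoff, so the full $1,625 applies.
Total: $1,635 + $1,200 + $1,625 = $4,460.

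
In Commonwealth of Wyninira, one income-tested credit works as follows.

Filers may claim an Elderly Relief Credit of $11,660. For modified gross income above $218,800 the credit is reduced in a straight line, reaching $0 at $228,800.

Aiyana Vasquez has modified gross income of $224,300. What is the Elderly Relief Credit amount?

$5,247

Elderly Relief Credit: $224,300 is $5,500 into a $10,000 phase-out range, leaving 4,500/10,000 of the credit: $11,660 × 4,500/10,000 = $5,247.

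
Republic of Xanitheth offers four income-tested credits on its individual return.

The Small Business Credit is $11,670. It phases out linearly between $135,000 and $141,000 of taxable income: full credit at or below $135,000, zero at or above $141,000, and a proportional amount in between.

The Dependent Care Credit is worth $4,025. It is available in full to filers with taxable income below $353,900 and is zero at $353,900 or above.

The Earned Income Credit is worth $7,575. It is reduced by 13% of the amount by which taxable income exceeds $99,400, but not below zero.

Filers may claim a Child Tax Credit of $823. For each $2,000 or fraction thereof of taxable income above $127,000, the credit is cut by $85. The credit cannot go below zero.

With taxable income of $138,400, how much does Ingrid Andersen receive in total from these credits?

Small Business Credit: $138,400 is $3,400 into a $6,000 phase-out range, leaving 2,600/6,000 of the credit: $11,670 × 2,600/6,000 = $5,057.
Dependent Care Credit: $138,400 is below the $353,900 cutoff, so the full $4,025 applies.
Earned Income Credit: 13% of the $39,000 excess over $99,400 is $5,070; credit = $7,575 − $5,070 = $2,505.
Child Tax Credit: income exceeds $127,000 by $11,400, which is 6 full-or-partial $2,000 increments; reduction = 6 × $85 = $510, leaving $313.
Total: $5,057 + $4,025 + $2,505 + $313 = $11,900.

$11,900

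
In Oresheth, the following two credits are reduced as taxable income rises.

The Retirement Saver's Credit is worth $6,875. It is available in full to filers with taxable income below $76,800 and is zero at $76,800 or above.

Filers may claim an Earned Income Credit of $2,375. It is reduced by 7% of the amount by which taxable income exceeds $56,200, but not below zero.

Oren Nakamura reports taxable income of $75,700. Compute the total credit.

$7,885

Retirement Saver's Credit: $75,700 is below the $76,800 cutoff, so the full $6,875 applies.
Earned Income Credit: 7% of the $19,500 excess over $56,200 is $1,365; credit = $2,375 − $1,365 = $1,010.
Total: $6,875 + $1,010 = $7,885.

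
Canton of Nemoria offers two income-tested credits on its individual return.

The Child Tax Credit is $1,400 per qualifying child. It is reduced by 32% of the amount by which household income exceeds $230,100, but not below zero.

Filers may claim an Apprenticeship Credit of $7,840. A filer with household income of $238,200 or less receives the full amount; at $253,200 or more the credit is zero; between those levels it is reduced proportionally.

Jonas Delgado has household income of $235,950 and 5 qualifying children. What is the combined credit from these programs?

Child Tax Credit: base = 5 × $1,400 = $7,000. 32% of the $5,850 excess over $230,100 is $1,872; credit = $7,000 − $1,872 = $5,128.
Apprenticeship Credit: $235,950 is at or below the $238,200 threshold, so the full $7,840 applies.
Total: $5,128 + $7,840 = $12,968.

$12,968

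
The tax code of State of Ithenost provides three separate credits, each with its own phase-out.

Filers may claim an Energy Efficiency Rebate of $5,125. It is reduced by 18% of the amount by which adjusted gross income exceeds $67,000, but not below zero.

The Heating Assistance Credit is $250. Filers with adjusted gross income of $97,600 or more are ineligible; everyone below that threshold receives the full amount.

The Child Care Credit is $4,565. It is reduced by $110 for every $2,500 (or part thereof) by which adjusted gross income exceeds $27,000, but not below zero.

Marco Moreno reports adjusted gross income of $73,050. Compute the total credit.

$6,761

Energy Efficiency Rebate: 18% of the $6,050 excess over $67,000 is $1,089; credit = $5,125 − $1,089 = $4,036.
Heating Assistance Credit: $73,050 is below the $97,600 cutoff, so the full $250 applies.
Child Care Credit: income exceeds $27,000 by $46,050, which is 19 full-or-partial $2,500 increments; reduction = 19 × $110 = $2,090, leaving $2,475.
Total: $4,036 + $250 + $2,475 = $6,761.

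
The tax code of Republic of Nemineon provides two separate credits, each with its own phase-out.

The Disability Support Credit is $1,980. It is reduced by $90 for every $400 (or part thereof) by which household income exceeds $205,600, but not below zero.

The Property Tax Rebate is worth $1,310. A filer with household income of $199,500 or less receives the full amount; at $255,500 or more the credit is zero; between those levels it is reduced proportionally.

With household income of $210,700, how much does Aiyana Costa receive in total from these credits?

Disability Support Credit: income exceeds $205,600 by $5,100, which is 13 full-or-partial $400 increments; reduction = 13 × $90 = $1,170, leaving $810.
Property Tax Rebate: $210,700 is $11,200 into a $56,000 phase-out range, leaving 44,800/56,000 of the credit: $1,310 × 44,800/56,000 = $1,048.
Total: $810 + $1,048 = $1,858.

$1,858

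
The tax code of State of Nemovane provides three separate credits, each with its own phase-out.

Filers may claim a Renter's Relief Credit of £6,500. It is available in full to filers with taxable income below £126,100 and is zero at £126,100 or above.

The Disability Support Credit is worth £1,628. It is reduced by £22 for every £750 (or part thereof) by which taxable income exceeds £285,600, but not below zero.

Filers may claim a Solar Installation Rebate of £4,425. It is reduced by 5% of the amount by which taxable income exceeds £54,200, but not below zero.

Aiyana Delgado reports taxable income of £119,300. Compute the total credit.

Renter's Relief Credit: £119,300 is below the £126,100 cutoff, so the full £6,500 applies.
Disability Support Credit: £119,300 is at or below the £285,600 threshold, so the full £1,628 applies.
Solar Installation Rebate: 5% of the £65,100 excess over £54,200 is £3,255; credit = £4,425 − £3,255 = £1,170.
Total: £6,500 + £1,628 + £1,170 = £9,298.

£9,298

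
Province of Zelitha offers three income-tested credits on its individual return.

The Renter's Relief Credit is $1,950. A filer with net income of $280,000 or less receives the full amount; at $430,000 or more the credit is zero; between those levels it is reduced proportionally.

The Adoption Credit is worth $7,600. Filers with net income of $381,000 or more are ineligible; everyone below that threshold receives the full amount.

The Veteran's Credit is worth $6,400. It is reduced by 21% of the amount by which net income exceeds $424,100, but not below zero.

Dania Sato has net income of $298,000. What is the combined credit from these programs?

$15,716

Renter's Relief Credit: $298,000 is $18,000 into a $150,000 phase-out range, leaving 132,000/150,000 of the credit: $1,950 × 132,000/150,000 = $1,716.
Adoption Credit: $298,000 is below the $381,000 cutoff, so the full $7,600 applies.
Veteran's Credit: $298,000 is at or below the $424,100 threshold, so the full $6,400 applies.
Total: $1,716 + $7,600 + $6,400 = $15,716.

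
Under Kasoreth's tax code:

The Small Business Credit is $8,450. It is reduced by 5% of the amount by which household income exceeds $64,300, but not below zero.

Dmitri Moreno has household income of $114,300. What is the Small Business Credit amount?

$5,950

Small Business Credit: 5% of the $50,000 excess over $64,300 is $2,500; credit = $8,450 − $2,500 = $5,950.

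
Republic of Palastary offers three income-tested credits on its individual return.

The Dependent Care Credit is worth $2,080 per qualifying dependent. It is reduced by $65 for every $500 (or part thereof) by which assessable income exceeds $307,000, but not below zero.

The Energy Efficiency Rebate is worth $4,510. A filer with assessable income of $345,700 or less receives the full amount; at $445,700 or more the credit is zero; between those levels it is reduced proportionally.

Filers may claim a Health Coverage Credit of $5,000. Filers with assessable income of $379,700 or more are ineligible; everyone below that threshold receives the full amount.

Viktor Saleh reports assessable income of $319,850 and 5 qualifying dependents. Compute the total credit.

Dependent Care Credit: base = 5 × $2,080 = $10,400. income exceeds $307,000 by $12,850, which is 26 full-or-partial $500 increments; reduction = 26 × $65 = $1,690, leaving $8,710.
Energy Efficiency Rebate: $319,850 is at or below the $345,700 threshold, so the full $4,510 applies.
Health Coverage Credit: $319,850 is below the $379,700 cutoff, so the full $5,000 applies.
Total: $8,710 + $4,510 + $5,000 = $18,220.

$18,220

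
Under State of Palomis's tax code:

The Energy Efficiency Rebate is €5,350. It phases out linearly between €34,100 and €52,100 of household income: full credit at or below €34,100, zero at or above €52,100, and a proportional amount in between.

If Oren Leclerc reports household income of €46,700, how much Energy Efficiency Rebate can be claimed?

Energy Efficiency Rebate: €46,700 is €12,600 into a €18,000 phase-out range, leaving 5,400/18,000 of the credit: €5,350 × 5,400/18,000 = €1,605.

€1,605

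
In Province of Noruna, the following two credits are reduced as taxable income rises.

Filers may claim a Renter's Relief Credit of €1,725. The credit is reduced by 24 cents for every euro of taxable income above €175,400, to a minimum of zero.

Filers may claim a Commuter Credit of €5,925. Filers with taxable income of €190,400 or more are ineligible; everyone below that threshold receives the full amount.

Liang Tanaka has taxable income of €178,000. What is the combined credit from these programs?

€7,026

Renter's Relief Credit: 24% of the €2,600 excess over €175,400 is €624; credit = €1,725 − €624 = €1,101.
Commuter Credit: €178,000 is below the €190,400 cutoff, so the full €5,925 applies.
Total: €1,101 + €5,925 = €7,026.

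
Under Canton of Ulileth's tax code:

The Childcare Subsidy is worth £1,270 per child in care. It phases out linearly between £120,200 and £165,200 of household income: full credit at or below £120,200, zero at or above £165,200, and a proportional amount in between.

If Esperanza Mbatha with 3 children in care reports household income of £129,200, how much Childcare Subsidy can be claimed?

£3,048

Childcare Subsidy: base = 3 × £1,270 = £3,810. £129,200 is £9,000 into a £45,000 phase-out range, leaving 36,000/45,000 of the credit: £3,810 × 36,000/45,000 = £3,048.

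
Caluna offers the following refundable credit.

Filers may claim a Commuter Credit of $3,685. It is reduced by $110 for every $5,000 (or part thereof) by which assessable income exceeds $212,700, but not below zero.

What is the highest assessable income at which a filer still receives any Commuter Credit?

After 33 increments the reduction is 33 × $110 = $3,630, leaving $55; one more increment wipes it out. Increment 33 ends at excess 33 × $5,000 = $165,000, so the highest qualifying income is $212,700 + $165,000 = $377,700.

$377,700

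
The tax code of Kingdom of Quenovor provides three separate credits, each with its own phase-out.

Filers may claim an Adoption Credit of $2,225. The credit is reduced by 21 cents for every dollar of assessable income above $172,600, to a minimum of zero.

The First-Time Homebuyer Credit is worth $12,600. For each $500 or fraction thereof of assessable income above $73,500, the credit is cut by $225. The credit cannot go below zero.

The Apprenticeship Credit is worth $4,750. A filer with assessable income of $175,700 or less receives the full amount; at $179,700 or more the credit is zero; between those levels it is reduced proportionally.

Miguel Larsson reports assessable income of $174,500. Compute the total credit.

Adoption Credit: 21% of the $1,900 excess over $172,600 is $399; credit = $2,225 − $399 = $1,826.
First-Time Homebuyer Credit: income exceeds $73,500 by $101,000 → 202 increments × $225 = $45,450 ≥ base, so the credit is $0.
Apprenticeship Credit: $174,500 is at or below the $175,700 threshold, so the full $4,750 applies.
Total: $1,826 + $0 + $4,750 = $6,576.

$6,576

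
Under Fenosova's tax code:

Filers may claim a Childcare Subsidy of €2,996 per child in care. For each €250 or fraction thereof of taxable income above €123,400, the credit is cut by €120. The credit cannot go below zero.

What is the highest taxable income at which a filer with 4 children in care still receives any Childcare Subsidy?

€148,150

Full credit = 4 × €2,996 = €11,984.
After 99 increments the reduction is 99 × €120 = €11,880, leaving €104; one more increment wipes it out. Increment 99 ends at excess 99 × €250 = €24,750, so the highest qualifying income is €123,400 + €24,750 = €148,150.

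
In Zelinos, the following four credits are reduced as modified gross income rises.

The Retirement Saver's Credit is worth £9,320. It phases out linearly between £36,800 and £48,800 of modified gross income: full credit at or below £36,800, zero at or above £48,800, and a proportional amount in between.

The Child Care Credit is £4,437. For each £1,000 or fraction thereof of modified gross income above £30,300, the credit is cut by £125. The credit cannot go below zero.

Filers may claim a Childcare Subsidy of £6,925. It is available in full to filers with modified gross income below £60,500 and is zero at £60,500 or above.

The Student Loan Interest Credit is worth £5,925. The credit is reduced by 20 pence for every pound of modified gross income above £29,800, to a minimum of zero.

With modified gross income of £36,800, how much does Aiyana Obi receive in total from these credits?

£24,332

Retirement Saver's Credit: £36,800 is at or below the £36,800 threshold, so the full £9,320 applies.
Child Care Credit: income exceeds £30,300 by £6,500, which is 7 full-or-partial £1,000 increments; reduction = 7 × £125 = £875, leaving £3,562.
Childcare Subsidy: £36,800 is below the £60,500 cutoff, so the full £6,925 applies.
Student Loan Interest Credit: 20% of the £7,000 excess over £29,800 is £1,400; credit = £5,925 − £1,400 = £4,525.
Total: £9,320 + £3,562 + £6,925 + £4,525 = £24,332.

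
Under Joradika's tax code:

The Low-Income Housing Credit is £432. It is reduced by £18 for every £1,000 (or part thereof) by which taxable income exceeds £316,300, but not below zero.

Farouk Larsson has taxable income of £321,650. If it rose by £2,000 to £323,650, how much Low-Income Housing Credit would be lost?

£36

At £321,650 — income exceeds £316,300 by £5,350, which is 6 full-or-partial £1,000 increments; reduction = 6 × £18 = £108, leaving £324.
At £323,650 — income exceeds £316,300 by £7,350, which is 8 full-or-partial £1,000 increments; reduction = 8 × £18 = £144, leaving £288.
Lost: £324 − £288 = £36.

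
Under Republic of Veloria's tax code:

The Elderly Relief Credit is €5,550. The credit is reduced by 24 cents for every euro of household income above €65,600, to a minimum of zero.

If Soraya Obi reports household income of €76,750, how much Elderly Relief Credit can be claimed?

€2,874

Elderly Relief Credit: 24% of the €11,150 excess over €65,600 is €2,676; credit = €5,550 − €2,676 = €2,874.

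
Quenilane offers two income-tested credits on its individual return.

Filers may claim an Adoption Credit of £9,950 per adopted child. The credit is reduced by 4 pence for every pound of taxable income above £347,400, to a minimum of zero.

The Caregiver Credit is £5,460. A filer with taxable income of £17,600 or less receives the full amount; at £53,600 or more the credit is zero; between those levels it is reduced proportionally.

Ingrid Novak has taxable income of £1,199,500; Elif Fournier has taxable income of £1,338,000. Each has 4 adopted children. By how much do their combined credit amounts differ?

Ingrid (£1,199,500): Adoption Credit: base = 4 × £9,950 = £39,800. 4% of the £852,100 excess over £347,400 is £34,084; credit = £39,800 − £34,084 = £5,716. Caregiver Credit: £1,199,500 is at or above £53,600, so the credit is £0. total £5,716 + £0 = £5,716
Elif (£1,338,000): Adoption Credit: base = 4 × £9,950 = £39,800. 4% of the £990,600 excess over £347,400 is £39,624; credit = £39,800 − £39,624 = £176. Caregiver Credit: £1,338,000 is at or above £53,600, so the credit is £0. total £176 + £0 = £176
Difference: |£5,716 − £176| = £5,540.

£5,540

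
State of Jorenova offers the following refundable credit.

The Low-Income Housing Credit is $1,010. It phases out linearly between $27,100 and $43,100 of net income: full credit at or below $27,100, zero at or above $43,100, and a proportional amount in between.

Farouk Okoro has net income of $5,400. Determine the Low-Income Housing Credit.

Low-Income Housing Credit: $5,400 is at or below the $27,100 threshold, so the full $1,010 applies.

$1,010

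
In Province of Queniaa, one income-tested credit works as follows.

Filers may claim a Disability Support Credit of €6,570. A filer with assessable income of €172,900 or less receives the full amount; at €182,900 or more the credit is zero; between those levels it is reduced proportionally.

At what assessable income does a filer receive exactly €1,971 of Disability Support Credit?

€179,900

€1,971 is 1,971/6,570 of the full €6,570, so 4,599/6,570 of the €10,000 range has been used: income = €172,900 + €10,000 × 4,599/6,570 = €179,900.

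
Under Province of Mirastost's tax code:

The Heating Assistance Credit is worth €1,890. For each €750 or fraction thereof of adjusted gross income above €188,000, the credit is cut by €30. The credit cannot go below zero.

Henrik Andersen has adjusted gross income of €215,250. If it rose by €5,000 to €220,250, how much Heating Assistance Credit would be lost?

€180

At €215,250 — income exceeds €188,000 by €27,250, which is 37 full-or-partial €750 increments; reduction = 37 × €30 = €1,110, leaving €780.
At €220,250 — income exceeds €188,000 by €32,250, which is 43 full-or-partial €750 increments; reduction = 43 × €30 = €1,290, leaving €600.
Lost: €780 − €600 = €180.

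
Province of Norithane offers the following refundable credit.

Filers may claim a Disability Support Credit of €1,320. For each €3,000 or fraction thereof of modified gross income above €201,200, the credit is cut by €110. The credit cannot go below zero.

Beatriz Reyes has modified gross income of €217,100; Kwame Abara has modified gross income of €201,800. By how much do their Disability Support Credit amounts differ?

Beatriz (€217,100): Disability Support Credit: income exceeds €201,200 by €15,900, which is 6 full-or-partial €3,000 increments; reduction = 6 × €110 = €660, leaving €660.
Kwame (€201,800): Disability Support Credit: income exceeds €201,200 by €600, which is 1 full-or-partial €3,000 increment; reduction = 1 × €110 = €110, leaving €1,210.
Difference: |€660 − €1,210| = €550.

€550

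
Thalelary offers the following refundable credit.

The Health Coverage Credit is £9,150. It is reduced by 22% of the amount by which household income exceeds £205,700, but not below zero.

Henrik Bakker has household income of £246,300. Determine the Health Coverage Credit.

Health Coverage Credit: 22% of the £40,600 excess over £205,700 is £8,932; credit = £9,150 − £8,932 = £218.

£218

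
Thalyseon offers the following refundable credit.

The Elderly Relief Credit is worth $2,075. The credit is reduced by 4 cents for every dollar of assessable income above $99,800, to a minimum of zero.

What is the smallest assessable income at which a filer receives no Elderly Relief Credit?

$151,675

The credit falls by 4% of each dollar above $99,800, so it reaches zero when the excess is $2,075 / 4% = $51,875: income = $99,800 + $51,875 = $151,675.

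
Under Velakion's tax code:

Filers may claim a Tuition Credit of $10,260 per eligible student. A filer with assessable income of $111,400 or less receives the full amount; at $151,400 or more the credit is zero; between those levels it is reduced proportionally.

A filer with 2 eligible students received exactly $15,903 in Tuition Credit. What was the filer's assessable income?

$120,400

Full credit = 2 × $10,260 = $20,520.
$15,903 is 15,903/20,520 of the full $20,520, so 4,617/20,520 of the $40,000 range has been used: income = $111,400 + $40,000 × 4,617/20,520 = $120,400.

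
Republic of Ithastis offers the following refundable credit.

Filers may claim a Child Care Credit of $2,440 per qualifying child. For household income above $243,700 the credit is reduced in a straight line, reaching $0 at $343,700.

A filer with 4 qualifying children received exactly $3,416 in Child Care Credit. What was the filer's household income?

Full credit = 4 × $2,440 = $9,760.
$3,416 is 3,416/9,760 of the full $9,760, so 6,344/9,760 of the $100,000 range has been used: income = $243,700 + $100,000 × 6,344/9,760 = $308,700.

$308,700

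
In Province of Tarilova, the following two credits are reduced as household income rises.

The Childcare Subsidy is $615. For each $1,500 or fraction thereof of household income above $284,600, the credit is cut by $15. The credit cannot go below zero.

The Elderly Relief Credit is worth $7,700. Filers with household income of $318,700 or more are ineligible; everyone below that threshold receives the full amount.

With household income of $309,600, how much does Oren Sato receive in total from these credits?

Childcare Subsidy: income exceeds $284,600 by $25,000, which is 17 full-or-partial $1,500 increments; reduction = 17 × $15 = $255, leaving $360.
Elderly Relief Credit: $309,600 is below the $318,700 cutoff, so the full $7,700 applies.
Total: $360 + $7,700 = $8,060.

$8,060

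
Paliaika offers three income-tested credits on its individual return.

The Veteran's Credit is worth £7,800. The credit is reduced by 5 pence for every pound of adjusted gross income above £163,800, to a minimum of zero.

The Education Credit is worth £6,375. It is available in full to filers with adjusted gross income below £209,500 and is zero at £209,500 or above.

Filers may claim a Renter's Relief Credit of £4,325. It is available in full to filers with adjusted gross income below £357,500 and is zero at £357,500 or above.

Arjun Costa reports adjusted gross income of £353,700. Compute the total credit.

£4,325

Veteran's Credit: 5% of the £189,900 excess over £163,800 is £9,495 ≥ base, so the credit is £0.
Education Credit: £353,700 meets or exceeds the £209,500 cutoff, so the credit is £0.
Renter's Relief Credit: £353,700 is below the £357,500 cutoff, so the full £4,325 applies.
Total: £0 + £0 + £4,325 = £4,325.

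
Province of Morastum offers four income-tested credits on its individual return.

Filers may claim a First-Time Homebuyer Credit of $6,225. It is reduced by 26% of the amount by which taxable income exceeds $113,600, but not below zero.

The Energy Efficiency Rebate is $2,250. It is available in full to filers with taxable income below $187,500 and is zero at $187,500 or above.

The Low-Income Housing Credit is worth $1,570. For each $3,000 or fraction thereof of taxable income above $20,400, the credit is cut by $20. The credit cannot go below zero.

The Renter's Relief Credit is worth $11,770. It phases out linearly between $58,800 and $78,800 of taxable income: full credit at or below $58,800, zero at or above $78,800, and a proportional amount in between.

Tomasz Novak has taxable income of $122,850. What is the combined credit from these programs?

$6,940

First-Time Homebuyer Credit: 26% of the $9,250 excess over $113,600 is $2,405; credit = $6,225 − $2,405 = $3,820.
Energy Efficiency Rebate: $122,850 is below the $187,500 cutoff, so the full $2,250 applies.
Low-Income Housing Credit: income exceeds $20,400 by $102,450, which is 35 full-or-partial $3,000 increments; reduction = 35 × $20 = $700, leaving $870.
Renter's Relief Credit: $122,850 is at or above $78,800, so the credit is $0.
Total: $3,820 + $2,250 + $870 + $0 = $6,940.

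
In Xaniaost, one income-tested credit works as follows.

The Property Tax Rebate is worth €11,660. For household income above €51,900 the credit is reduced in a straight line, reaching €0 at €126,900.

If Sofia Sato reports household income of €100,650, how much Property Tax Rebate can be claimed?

Property Tax Rebate: €100,650 is €48,750 into a €75,000 phase-out range, leaving 26,250/75,000 of the credit: €11,660 × 26,250/75,000 = €4,081.

€4,081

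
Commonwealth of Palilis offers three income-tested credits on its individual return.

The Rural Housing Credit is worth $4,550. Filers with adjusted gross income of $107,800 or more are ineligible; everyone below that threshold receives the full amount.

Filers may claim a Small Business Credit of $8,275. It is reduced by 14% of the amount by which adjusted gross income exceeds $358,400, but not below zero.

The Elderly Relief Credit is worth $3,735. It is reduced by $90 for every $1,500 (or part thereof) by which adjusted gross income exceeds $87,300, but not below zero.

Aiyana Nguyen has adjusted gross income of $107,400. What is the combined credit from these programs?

$15,300

Rural Housing Credit: $107,400 is below the $107,800 cutoff, so the full $4,550 applies.
Small Business Credit: $107,400 is at or below the $358,400 threshold, so the full $8,275 applies.
Elderly Relief Credit: income exceeds $87,300 by $20,100, which is 14 full-or-partial $1,500 increments; reduction = 14 × $90 = $1,260, leaving $2,475.
Total: $4,550 + $8,275 + $2,475 = $15,300.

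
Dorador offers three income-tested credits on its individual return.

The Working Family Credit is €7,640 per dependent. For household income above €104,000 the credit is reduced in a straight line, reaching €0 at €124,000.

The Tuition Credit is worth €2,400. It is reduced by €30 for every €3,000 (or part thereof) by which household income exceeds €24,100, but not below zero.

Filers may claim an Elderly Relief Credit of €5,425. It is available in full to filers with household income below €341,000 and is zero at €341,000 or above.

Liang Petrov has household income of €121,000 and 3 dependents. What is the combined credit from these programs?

Working Family Credit: base = 3 × €7,640 = €22,920. €121,000 is €17,000 into a €20,000 phase-out range, leaving 3,000/20,000 of the credit: €22,920 × 3,000/20,000 = €3,438.
Tuition Credit: income exceeds €24,100 by €96,900, which is 33 full-or-partial €3,000 increments; reduction = 33 × €30 = €990, leaving €1,410.
Elderly Relief Credit: €121,000 is below the €341,000 cutoff, so the full €5,425 applies.
Total: €3,438 + €1,410 + €5,425 = €10,273.

€10,273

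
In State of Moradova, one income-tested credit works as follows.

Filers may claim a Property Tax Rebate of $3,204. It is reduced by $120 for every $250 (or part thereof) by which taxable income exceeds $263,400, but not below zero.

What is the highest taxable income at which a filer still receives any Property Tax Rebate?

After 26 increments the reduction is 26 × $120 = $3,120, leaving $84; one more increment wipes it out. Increment 26 ends at excess 26 × $250 = $6,500, so the highest qualifying income is $263,400 + $6,500 = $269,900.

$269,900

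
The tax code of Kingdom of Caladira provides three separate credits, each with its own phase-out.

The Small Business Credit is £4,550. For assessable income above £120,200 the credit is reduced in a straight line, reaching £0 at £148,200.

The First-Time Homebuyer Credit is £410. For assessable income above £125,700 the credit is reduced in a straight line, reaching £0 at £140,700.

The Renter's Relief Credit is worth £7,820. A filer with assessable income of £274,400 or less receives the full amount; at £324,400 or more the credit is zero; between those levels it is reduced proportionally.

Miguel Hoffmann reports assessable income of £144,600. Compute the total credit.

£8,405

Small Business Credit: £144,600 is £24,400 into a £28,000 phase-out range, leaving 3,600/28,000 of the credit: £4,550 × 3,600/28,000 = £585.
First-Time Homebuyer Credit: £144,600 is at or above £140,700, so the credit is £0.
Renter's Relief Credit: £144,600 is at or below the £274,400 threshold, so the full £7,820 applies.
Total: £585 + £0 + £7,820 = £8,405.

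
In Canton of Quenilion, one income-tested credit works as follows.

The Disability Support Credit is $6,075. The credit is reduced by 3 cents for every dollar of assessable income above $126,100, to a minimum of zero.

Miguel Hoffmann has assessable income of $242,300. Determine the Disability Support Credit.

Disability Support Credit: 3% of the $116,200 excess over $126,100 is $3,486; credit = $6,075 − $3,486 = $2,589.

$2,589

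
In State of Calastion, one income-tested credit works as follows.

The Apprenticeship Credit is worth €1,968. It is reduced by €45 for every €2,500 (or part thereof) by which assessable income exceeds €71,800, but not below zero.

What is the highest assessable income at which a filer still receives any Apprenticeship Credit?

After 43 increments the reduction is 43 × €45 = €1,935, leaving €33; one more increment wipes it out. Increment 43 ends at excess 43 × €2,500 = €107,500, so the highest qualifying income is €71,800 + €107,500 = €179,300.

€179,300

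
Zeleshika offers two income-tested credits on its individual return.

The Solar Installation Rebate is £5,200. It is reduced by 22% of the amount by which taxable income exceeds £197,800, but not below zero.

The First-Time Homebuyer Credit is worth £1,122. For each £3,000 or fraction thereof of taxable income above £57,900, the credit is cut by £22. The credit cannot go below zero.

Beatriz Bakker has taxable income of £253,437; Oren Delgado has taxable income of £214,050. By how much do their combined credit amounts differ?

£1,625

Beatriz (£253,437): Solar Installation Rebate: 22% of the £55,637 excess over £197,800 is £12,240.14 ≥ base, so the credit is £0. First-Time Homebuyer Credit: income exceeds £57,900 by £195,537 → 66 increments × £22 = £1,452 ≥ base, so the credit is £0. total £0 + £0 = £0
Oren (£214,050): Solar Installation Rebate: 22% of the £16,250 excess over £197,800 is £3,575; credit = £5,200 − £3,575 = £1,625. First-Time Homebuyer Credit: income exceeds £57,900 by £156,150 → 53 increments × £22 = £1,166 ≥ base, so the credit is £0. total £1,625 + £0 = £1,625
Difference: |£0 − £1,625| = £1,625.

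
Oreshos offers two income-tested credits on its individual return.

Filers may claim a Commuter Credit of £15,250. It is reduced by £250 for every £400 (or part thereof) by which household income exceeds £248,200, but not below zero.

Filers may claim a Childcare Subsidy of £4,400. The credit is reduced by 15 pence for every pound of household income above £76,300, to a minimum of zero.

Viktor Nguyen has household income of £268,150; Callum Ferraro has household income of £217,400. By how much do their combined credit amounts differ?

£12,500

Viktor (£268,150): Commuter Credit: income exceeds £248,200 by £19,950, which is 50 full-or-partial £400 increments; reduction = 50 × £250 = £12,500, leaving £2,750. Childcare Subsidy: 15% of the £191,850 excess over £76,300 is £28,777.50 ≥ base, so the credit is £0. total £2,750 + £0 = £2,750
Callum (£217,400): Commuter Credit: £217,400 is at or below the £248,200 threshold, so the full £15,250 applies. Childcare Subsidy: 15% of the £141,100 excess over £76,300 is £21,165 ≥ base, so the credit is £0. total £15,250 + £0 = £15,250
Difference: |£2,750 − £15,250| = £12,500.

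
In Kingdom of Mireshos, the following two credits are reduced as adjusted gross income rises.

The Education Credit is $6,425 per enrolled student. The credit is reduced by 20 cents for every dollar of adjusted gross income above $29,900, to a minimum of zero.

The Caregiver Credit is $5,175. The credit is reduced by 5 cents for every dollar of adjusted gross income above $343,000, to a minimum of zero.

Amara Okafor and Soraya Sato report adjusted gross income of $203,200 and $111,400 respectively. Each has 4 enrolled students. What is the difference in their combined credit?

$9,400

Amara ($203,200): Education Credit: base = 4 × $6,425 = $25,700. 20% of the $173,300 excess over $29,900 is $34,660 ≥ base, so the credit is $0. Caregiver Credit: $203,200 is at or below the $343,000 threshold, so the full $5,175 applies. total $0 + $5,175 = $5,175
Soraya ($111,400): Education Credit: base = 4 × $6,425 = $25,700. 20% of the $81,500 excess over $29,900 is $16,300; credit = $25,700 − $16,300 = $9,400. Caregiver Credit: $111,400 is at or below the $343,000 threshold, so the full $5,175 applies. total $9,400 + $5,175 = $14,575
Difference: |$5,175 − $14,575| = $9,400.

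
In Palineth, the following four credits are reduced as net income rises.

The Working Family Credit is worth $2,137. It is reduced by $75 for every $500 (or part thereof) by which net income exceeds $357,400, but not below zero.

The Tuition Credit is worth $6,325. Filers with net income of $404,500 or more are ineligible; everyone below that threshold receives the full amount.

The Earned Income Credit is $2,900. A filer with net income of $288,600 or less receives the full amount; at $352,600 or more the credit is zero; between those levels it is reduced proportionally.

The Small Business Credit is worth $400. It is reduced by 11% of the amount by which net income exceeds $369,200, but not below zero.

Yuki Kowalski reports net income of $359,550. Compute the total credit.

$8,487

Working Family Credit: income exceeds $357,400 by $2,150, which is 5 full-or-partial $500 increments; reduction = 5 × $75 = $375, leaving $1,762.
Tuition Credit: $359,550 is below the $404,500 cutoff, so the full $6,325 applies.
Earned Income Credit: $359,550 is at or above $352,600, so the credit is $0.
Small Business Credit: $359,550 is at or below the $369,200 threshold, so the full $400 applies.
Total: $1,762 + $6,325 + $0 + $400 = $8,487.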